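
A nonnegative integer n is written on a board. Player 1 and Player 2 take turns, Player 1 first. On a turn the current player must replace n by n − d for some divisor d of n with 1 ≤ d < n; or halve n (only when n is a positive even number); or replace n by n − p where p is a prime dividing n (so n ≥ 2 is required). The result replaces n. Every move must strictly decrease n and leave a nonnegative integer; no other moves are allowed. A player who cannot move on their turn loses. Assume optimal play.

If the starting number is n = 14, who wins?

Player 2 wins.

Build the W/L table. Terminal = L. A non-terminal position is W if it has a move to some L; otherwise it is L.
n=0: no move → L
n=1: no move → L
n=2: can move to 0, which is L ⇒ W
n=3: can move to 0, which is L ⇒ W
n=4: moves to 2(W), 3(W); every one is W ⇒ L
n=5: can move to 0, which is L ⇒ W
n=6: can move to 4, which is L ⇒ W
n=7: can move to 0, which is L ⇒ W
n=8: can move to 4, which is L ⇒ W
n=9: moves to 6(W), 8(W); every one is W ⇒ L
n=10: can move to 9, which is L ⇒ W
n=11: can move to 0, which is L ⇒ W
n=12: can move to 9, which is L ⇒ W
n=13: can move to 0, which is L ⇒ W
n=14: moves to 7(W), 12(W), 13(W); every one is W ⇒ L
Every move from 14 reaches a W position, so the mover loses.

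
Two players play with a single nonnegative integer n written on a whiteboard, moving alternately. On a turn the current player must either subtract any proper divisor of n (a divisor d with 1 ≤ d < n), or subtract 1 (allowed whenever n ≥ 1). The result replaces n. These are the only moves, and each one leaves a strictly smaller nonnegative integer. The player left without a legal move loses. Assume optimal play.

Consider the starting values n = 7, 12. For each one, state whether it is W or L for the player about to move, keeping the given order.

Compute win/loss labels from the base case upward. A position with no move is L. Any other position is W if it can reach an L in one move, else L.
n=0: no move → L
n=1: W (go to 0, an L position)
n=2: L (sole option 1(W) is W)
n=3: W (go to 2, an L position)
n=4: W (go to 2, an L position)
n=5: L (sole option 4(W) is W)
n=6: W (go to 5, an L position)
n=7: L (sole option 6(W) is W)
n=8: W (go to 7, an L position)
n=9: L (options 6(W), 8(W) are all W)
n=10: W (go to 5, an L position)
n=11: L (sole option 10(W) is W)
n=12: W (go to 9, an L position)

7: L, 12: W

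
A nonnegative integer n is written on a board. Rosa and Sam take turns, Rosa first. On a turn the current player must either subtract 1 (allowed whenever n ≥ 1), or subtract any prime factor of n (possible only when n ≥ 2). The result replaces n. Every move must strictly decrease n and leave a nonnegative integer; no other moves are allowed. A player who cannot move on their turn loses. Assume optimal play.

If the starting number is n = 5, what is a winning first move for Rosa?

Move to 0.

Classify positions by backward induction: terminal positions (no move available) are L. From any other position, the mover wins iff some move reaches an L.
n=0: no move → L
n=1: can move to 0, which is L ⇒ W
n=2: can move to 0, which is L ⇒ W
n=3: can move to 0, which is L ⇒ W
n=4: moves to 2(W), 3(W); every one is W ⇒ L
n=5: can move to 0, which is L ⇒ W
From 5, the L positions reachable in one move are: 0, 4. Any move reaching one of these is winning.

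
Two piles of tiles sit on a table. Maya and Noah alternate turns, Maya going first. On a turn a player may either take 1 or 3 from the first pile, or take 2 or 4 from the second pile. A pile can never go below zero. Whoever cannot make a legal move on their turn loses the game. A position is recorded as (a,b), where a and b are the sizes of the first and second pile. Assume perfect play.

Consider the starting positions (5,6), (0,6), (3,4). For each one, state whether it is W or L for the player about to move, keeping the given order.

(5,6): W, (0,6): L, (3,4): W

Positions with no move are L. A position that does have a move is losing for the player to move precisely when every available move leads to a winning position for the opponent. Fill in the labels:
No move ever increases a pile, so every position that can arise here has a ≤ 5 and b ≤ 6; it is enough to label the cells with 0 ≤ a ≤ 5 and 0 ≤ b ≤ 6.
Every move lowers a or b (never raises either), so fill the grid row by row in increasing a, and left to right within a row: each cell's successors are then already labelled.
      b=0  b=1  b=2  b=3  b=4  b=5  b=6
a=0:    L    L    W    W    W    W    L
a=1:    W    W    L    L    W    W    W
a=2:    L    L    W    W    W    W    L
a=3:    W    W    L    L    W    W    W
a=4:    L    L    W    W    W    W    L
a=5:    W    W    L    L    W    W    W
Cells with no legal move (terminal, hence L): (0,0), (0,1).
The remaining L cells, each justified by listing all of its moves:
(0,6): moves to (0,4)(W), (0,2)(W); every one is W ⇒ L
(1,2): moves to (0,2)(W), (1,0)(W); every one is W ⇒ L
(1,3): moves to (0,3)(W), (1,1)(W); every one is W ⇒ L
(2,0): the only move is to (1,0)(W), a W ⇒ L
(2,1): the only move is to (1,1)(W), a W ⇒ L
(2,6): moves to (1,6)(W), (2,4)(W), (2,2)(W); every one is W ⇒ L
(3,2): moves to (2,2)(W), (0,2)(W), (3,0)(W); every one is W ⇒ L
(3,3): moves to (2,3)(W), (0,3)(W), (3,1)(W); every one is W ⇒ L
(4,0): moves to (3,0)(W), (1,0)(W); every one is W ⇒ L
(4,1): moves to (3,1)(W), (1,1)(W); every one is W ⇒ L
(4,6): moves to (3,6)(W), (1,6)(W), (4,4)(W), (4,2)(W); every one is W ⇒ L
(5,2): moves to (4,2)(W), (2,2)(W), (5,0)(W); every one is W ⇒ L
(5,3): moves to (4,3)(W), (2,3)(W), (5,1)(W); every one is W ⇒ L
Every other cell has at least one move into one of the L cells above, so it is W.
(5,6): the move to (4,6) reaches an L cell, so W
(0,6): one of the L cells justified above, so L
(3,4): the move to (3,2) reaches an L cell, so W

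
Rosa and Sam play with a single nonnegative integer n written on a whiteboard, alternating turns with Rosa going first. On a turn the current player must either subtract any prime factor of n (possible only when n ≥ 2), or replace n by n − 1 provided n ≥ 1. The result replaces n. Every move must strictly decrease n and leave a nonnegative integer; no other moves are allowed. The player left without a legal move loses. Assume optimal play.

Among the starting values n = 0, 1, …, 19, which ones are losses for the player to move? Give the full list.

Work bottom-up. With no move the player to move loses. Otherwise the position is W if at least one move leads to an L position for the opponent, and L if every move leads to a W.
n=0: no move → L
n=1: W (go to 0, an L position)
n=2: W (go to 0, an L position)
n=3: W (go to 0, an L position)
n=4: L (options 2(W), 3(W) are all W)
n=5: W (go to 0, an L position)
n=6: W (go to 4, an L position)
n=7: W (go to 0, an L position)
n=8: L (options 6(W), 7(W) are all W)
n=9: W (go to 8, an L position)
n=10: W (go to 8, an L position)
n=11: W (go to 0, an L position)
n=12: L (options 9(W), 10(W), 11(W) are all W)
n=13: W (go to 0, an L position)
n=14: W (go to 12, an L position)
n=15: W (go to 12, an L position)
n=16: L (options 14(W), 15(W) are all W)
n=17: W (go to 0, an L position)
n=18: W (go to 16, an L position)
n=19: W (go to 0, an L position)
The losing starting values of n are exactly the entries labelled L in this table (5 of them).

0, 4, 8, 12, 16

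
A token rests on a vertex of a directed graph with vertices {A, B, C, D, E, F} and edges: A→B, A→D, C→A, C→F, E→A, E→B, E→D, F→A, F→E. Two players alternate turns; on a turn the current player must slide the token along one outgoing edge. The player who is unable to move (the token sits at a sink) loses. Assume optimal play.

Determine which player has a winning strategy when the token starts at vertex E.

Positions with no move are L. A position that does have a move is losing for the player to move precisely when every available move leads to a winning position for the opponent. Fill in the labels:
Every edge goes from a vertex to one that appears earlier in the order D, B, A, E, F, C, so processing vertices in that order labels each vertex after all of its successors.
D: no outgoing edge → L
B: no outgoing edge → L
A: →B(L), so W
E: →B(L), so W
F: →E(W), A(W) — all W, so L
C: →F(L), so W
The starting position E is W: the player to move should move to B, handing over an L position.

The first player wins.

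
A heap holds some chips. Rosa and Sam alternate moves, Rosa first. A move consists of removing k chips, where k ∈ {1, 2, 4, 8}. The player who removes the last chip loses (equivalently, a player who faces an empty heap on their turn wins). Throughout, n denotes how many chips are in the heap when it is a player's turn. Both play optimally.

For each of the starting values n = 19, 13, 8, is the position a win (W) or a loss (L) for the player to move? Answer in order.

19: L, 13: L, 8: W

Build the W/L table. Terminal = W. A non-terminal position is W if it has a move to some L; otherwise it is L.
n=0: no move; the opponent has just taken the last chip and therefore loses → W
n=1: the only move is to 0(W), a W ⇒ L
n=2: can move to 1, which is L ⇒ W
n=3: can move to 1, which is L ⇒ W
n=4: moves to 3(W), 2(W), 0(W); every one is W ⇒ L
n=5: can move to 4, which is L ⇒ W
n=6: can move to 4, which is L ⇒ W
n=7: moves to 6(W), 5(W), 3(W); every one is W ⇒ L
n=8: can move to 7, which is L ⇒ W
n=9: can move to 7, which is L ⇒ W
n=10: moves to 9(W), 8(W), 6(W), 2(W); every one is W ⇒ L
n=11: can move to 10, which is L ⇒ W
n=12: can move to 10, which is L ⇒ W
n=13: moves to 12(W), 11(W), 9(W), 5(W); every one is W ⇒ L
n=14: can move to 13, which is L ⇒ W
n=15: can move to 13, which is L ⇒ W
n=16: moves to 15(W), 14(W), 12(W), 8(W); every one is W ⇒ L
n=17: can move to 16, which is L ⇒ W
n=18: can move to 16, which is L ⇒ W
n=19: moves to 18(W), 17(W), 15(W), 11(W); every one is W ⇒ L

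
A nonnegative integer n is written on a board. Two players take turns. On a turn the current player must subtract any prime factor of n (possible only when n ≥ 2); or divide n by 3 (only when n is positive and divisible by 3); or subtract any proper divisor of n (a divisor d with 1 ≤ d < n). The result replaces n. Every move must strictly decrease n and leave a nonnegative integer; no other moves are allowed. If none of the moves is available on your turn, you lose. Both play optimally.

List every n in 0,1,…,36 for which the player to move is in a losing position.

0, 1, 4, 9, 14, 20, 26, 32, 35

Positions with no move are L. A position that does have a move is losing for the player to move precisely when every available move leads to a winning position for the opponent. Fill in the labels:
n=0: no move → L
n=1: no move → L
n=2: can move to 0, which is L ⇒ W
n=3: can move to 0, which is L ⇒ W
n=4: moves to 2(W), 3(W); every one is W ⇒ L
n=5: can move to 0, which is L ⇒ W
n=6: can move to 4, which is L ⇒ W
n=7: can move to 0, which is L ⇒ W
n=8: can move to 4, which is L ⇒ W
n=9: moves to 3(W), 6(W), 8(W); every one is W ⇒ L
n=10: can move to 9, which is L ⇒ W
n=11: can move to 0, which is L ⇒ W
n=12: can move to 4, which is L ⇒ W
n=13: can move to 0, which is L ⇒ W
n=14: moves to 7(W), 12(W), 13(W); every one is W ⇒ L
n=15: can move to 14, which is L ⇒ W
n=16: can move to 14, which is L ⇒ W
n=17: can move to 0, which is L ⇒ W
n=18: can move to 9, which is L ⇒ W
n=19: can move to 0, which is L ⇒ W
n=20: moves to 10(W), 15(W), 16(W), 18(W), 19(W); every one is W ⇒ L
n=21: can move to 14, which is L ⇒ W
n=22: can move to 20, which is L ⇒ W
n=23: can move to 0, which is L ⇒ W
n=24: can move to 20, which is L ⇒ W
n=25: can move to 20, which is L ⇒ W
n=26: moves to 13(W), 24(W), 25(W); every one is W ⇒ L
n=27: can move to 9, which is L ⇒ W
n=28: can move to 14, which is L ⇒ W
n=29: can move to 0, which is L ⇒ W
n=30: can move to 20, which is L ⇒ W
n=31: can move to 0, which is L ⇒ W
n=32: moves to 16(W), 24(W), 28(W), 30(W), 31(W); every one is W ⇒ L
n=33: can move to 32, which is L ⇒ W
n=34: can move to 32, which is L ⇒ W
n=35: moves to 28(W), 30(W), 34(W); every one is W ⇒ L
n=36: can move to 32, which is L ⇒ W
Reading off the rows marked L gives the requested list; there are 9 such values of n.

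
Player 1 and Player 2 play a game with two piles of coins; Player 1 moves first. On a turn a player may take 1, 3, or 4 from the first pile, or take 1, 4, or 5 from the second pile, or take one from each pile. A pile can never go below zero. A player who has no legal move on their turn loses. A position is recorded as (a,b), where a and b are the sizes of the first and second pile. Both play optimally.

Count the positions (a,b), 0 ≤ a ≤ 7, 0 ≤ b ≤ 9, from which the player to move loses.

Work bottom-up. With no move the player to move loses. Otherwise the position is W if at least one move leads to an L position for the opponent, and L if every move leads to a W.
Every move lowers a or b (never raises either), so fill the grid row by row in increasing a, and left to right within a row: each cell's successors are then already labelled.
      b=0  b=1  b=2  b=3  b=4  b=5  b=6  b=7  b=8  b=9
a=0:    L    W    L    W    W    W    W    W    L    W
a=1:    W    W    W    W    L    W    L    W    W    W
a=2:    L    W    L    W    W    W    W    W    L    W
a=3:    W    W    W    W    L    W    L    W    W    W
a=4:    W    L    W    L    W    W    W    W    W    L
a=5:    W    W    W    W    W    L    W    L    W    W
a=6:    W    L    W    L    W    W    W    W    W    L
a=7:    L    W    W    W    W    W    W    L    W    W
Cells with no legal move (terminal, hence L): (0,0).
The remaining L cells, each justified by listing all of its moves:
(0,2): →(0,1)(W) only, which is W, so L
(0,8): →(0,7)(W), (0,4)(W), (0,3)(W) — all W, so L
(1,4): →(0,4)(W), (1,3)(W), (1,0)(W), (0,3)(W) — all W, so L
(1,6): →(0,6)(W), (1,5)(W), (1,2)(W), (1,1)(W), (0,5)(W) — all W, so L
(2,0): →(1,0)(W) only, which is W, so L
(2,2): →(1,2)(W), (2,1)(W), (1,1)(W) — all W, so L
(2,8): →(1,8)(W), (2,7)(W), (2,4)(W), (2,3)(W), (1,7)(W) — all W, so L
(3,4): →(2,4)(W), (0,4)(W), (3,3)(W), (3,0)(W), (2,3)(W) — all W, so L
(3,6): →(2,6)(W), (0,6)(W), (3,5)(W), (3,2)(W), (3,1)(W), (2,5)(W) — all W, so L
(4,1): →(3,1)(W), (1,1)(W), (0,1)(W), (4,0)(W), (3,0)(W) — all W, so L
(4,3): →(3,3)(W), (1,3)(W), (0,3)(W), (4,2)(W), (3,2)(W) — all W, so L
(4,9): →(3,9)(W), (1,9)(W), (0,9)(W), (4,8)(W), (4,5)(W), (4,4)(W), (3,8)(W) — all W, so L
(5,5): →(4,5)(W), (2,5)(W), (1,5)(W), (5,4)(W), (5,1)(W), (5,0)(W), (4,4)(W) — all W, so L
(5,7): →(4,7)(W), (2,7)(W), (1,7)(W), (5,6)(W), (5,3)(W), (5,2)(W), (4,6)(W) — all W, so L
(6,1): →(5,1)(W), (3,1)(W), (2,1)(W), (6,0)(W), (5,0)(W) — all W, so L
(6,3): →(5,3)(W), (3,3)(W), (2,3)(W), (6,2)(W), (5,2)(W) — all W, so L
(6,9): →(5,9)(W), (3,9)(W), (2,9)(W), (6,8)(W), (6,5)(W), (6,4)(W), (5,8)(W) — all W, so L
(7,0): →(6,0)(W), (4,0)(W), (3,0)(W) — all W, so L
(7,7): →(6,7)(W), (4,7)(W), (3,7)(W), (7,6)(W), (7,3)(W), (7,2)(W), (6,6)(W) — all W, so L
Every other cell has at least one move into one of the L cells above, so it is W.
L cells per row: a=0: 3, a=1: 2, a=2: 3, a=3: 2, a=4: 3, a=5: 2, a=6: 3, a=7: 2; total 20.

20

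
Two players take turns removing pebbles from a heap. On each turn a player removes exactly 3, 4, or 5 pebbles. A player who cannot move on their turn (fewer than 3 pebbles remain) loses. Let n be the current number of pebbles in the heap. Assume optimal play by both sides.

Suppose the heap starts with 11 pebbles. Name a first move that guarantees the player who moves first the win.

Remove 3, leaving 8.

Positions with no move are L. A position that does have a move is losing for the player to move precisely when every available move leads to a winning position for the opponent. Fill in the labels:
n=0: no move → L
n=1: no move → L
n=2: no move → L
n=3: can move to 0, which is L ⇒ W
n=4: can move to 1, which is L ⇒ W
n=5: can move to 2, which is L ⇒ W
n=6: can move to 2, which is L ⇒ W
n=7: can move to 2, which is L ⇒ W
n=8: moves to 5(W), 4(W), 3(W); every one is W ⇒ L
n=9: moves to 6(W), 5(W), 4(W); every one is W ⇒ L
n=10: moves to 7(W), 6(W), 5(W); every one is W ⇒ L
n=11: can move to 8, which is L ⇒ W
From 11, the L positions reachable in one move are: 8.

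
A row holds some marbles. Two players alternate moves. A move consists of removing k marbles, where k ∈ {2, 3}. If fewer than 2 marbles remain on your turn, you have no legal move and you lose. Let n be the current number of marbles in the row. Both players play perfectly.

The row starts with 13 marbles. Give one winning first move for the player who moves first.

Build the W/L table. Terminal = L. A non-terminal position is W if it has a move to some L; otherwise it is L.
n=0: no move → L
n=1: no move → L
n=2: reaches L-position 0 → W
n=3: reaches L-position 1 → W
n=4: reaches L-position 1 → W
n=5: only reaches 3(W), 2(W), all W → L
n=6: only reaches 4(W), 3(W), all W → L
n=7: reaches L-position 5 → W
n=8: reaches L-position 6 → W
n=9: reaches L-position 6 → W
n=10: only reaches 8(W), 7(W), all W → L
n=11: only reaches 9(W), 8(W), all W → L
n=12: reaches L-position 10 → W
n=13: reaches L-position 11 → W
From 13, the L positions reachable in one move are: 11, 10. Any move reaching one of these is winning.

Remove 2, leaving 11.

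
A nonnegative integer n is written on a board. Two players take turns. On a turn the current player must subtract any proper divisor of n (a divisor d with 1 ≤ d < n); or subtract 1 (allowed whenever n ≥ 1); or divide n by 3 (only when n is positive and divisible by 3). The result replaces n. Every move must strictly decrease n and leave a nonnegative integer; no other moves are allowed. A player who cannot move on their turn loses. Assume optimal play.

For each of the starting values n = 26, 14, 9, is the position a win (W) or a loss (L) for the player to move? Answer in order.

Build the W/L table. Terminal = L. A non-terminal position is W if it has a move to some L; otherwise it is L.
n=0: no move → L
n=1: reaches L-position 0 → W
n=2: only reaches 1(W), which is W → L
n=3: reaches L-position 2 → W
n=4: reaches L-position 2 → W
n=5: only reaches 4(W), which is W → L
n=6: reaches L-position 2 → W
n=7: only reaches 6(W), which is W → L
n=8: reaches L-position 7 → W
n=9: only reaches 3(W), 6(W), 8(W), all W → L
n=10: reaches L-position 5 → W
n=11: only reaches 10(W), which is W → L
n=12: reaches L-position 9 → W
n=13: only reaches 12(W), which is W → L
n=14: reaches L-position 7 → W
n=15: reaches L-position 5 → W
n=16: only reaches 8(W), 12(W), 14(W), 15(W), all W → L
n=17: reaches L-position 16 → W
n=18: reaches L-position 9 → W
n=19: only reaches 18(W), which is W → L
n=20: reaches L-position 16 → W
n=21: reaches L-position 7 → W
n=22: reaches L-position 11 → W
n=23: only reaches 22(W), which is W → L
n=24: reaches L-position 16 → W
n=25: only reaches 20(W), 24(W), all W → L
n=26: reaches L-position 13 → W

26: W, 14: W, 9: L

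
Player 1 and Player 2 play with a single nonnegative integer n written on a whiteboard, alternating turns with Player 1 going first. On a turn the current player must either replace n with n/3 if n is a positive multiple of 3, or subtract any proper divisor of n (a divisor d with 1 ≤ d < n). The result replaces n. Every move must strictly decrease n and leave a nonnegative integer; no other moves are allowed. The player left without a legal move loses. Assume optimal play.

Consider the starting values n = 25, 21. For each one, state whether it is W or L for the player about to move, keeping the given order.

Compute win/loss labels from the base case upward. A position with no move is L. Any other position is W if it can reach an L in one move, else L.
n=0: no move → L
n=1: no move → L
n=2: reaches L-position 1 → W
n=3: reaches L-position 1 → W
n=4: only reaches 2(W), 3(W), all W → L
n=5: reaches L-position 4 → W
n=6: reaches L-position 4 → W
n=7: only reaches 6(W), which is W → L
n=8: reaches L-position 4 → W
n=9: only reaches 3(W), 6(W), 8(W), all W → L
n=10: reaches L-position 9 → W
n=11: only reaches 10(W), which is W → L
n=12: reaches L-position 4 → W
n=13: only reaches 12(W), which is W → L
n=14: reaches L-position 7 → W
n=15: only reaches 5(W), 10(W), 12(W), 14(W), all W → L
n=16: reaches L-position 15 → W
n=17: only reaches 16(W), which is W → L
n=18: reaches L-position 9 → W
n=19: only reaches 18(W), which is W → L
n=20: reaches L-position 15 → W
n=21: reaches L-position 7 → W
n=22: reaches L-position 11 → W
n=23: only reaches 22(W), which is W → L
n=24: reaches L-position 23 → W
n=25: only reaches 20(W), 24(W), all W → L

25: L, 21: W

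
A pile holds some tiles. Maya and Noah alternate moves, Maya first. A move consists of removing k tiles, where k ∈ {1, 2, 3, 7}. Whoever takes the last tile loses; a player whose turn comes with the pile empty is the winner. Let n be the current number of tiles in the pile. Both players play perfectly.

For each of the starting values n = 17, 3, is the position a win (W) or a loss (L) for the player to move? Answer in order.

17: L, 3: W

Compute win/loss labels from the base case upward. A position with no move is W. Any other position is W if it can reach an L in one move, else L.
n=0: no move; the opponent has just taken the last tile and therefore loses → W
n=1: only reaches 0(W), which is W → L
n=2: reaches L-position 1 → W
n=3: reaches L-position 1 → W
n=4: reaches L-position 1 → W
n=5: only reaches 4(W), 3(W), 2(W), all W → L
n=6: reaches L-position 5 → W
n=7: reaches L-position 5 → W
n=8: reaches L-position 5 → W
n=9: only reaches 8(W), 7(W), 6(W), 2(W), all W → L
n=10: reaches L-position 9 → W
n=11: reaches L-position 9 → W
n=12: reaches L-position 9 → W
n=13: only reaches 12(W), 11(W), 10(W), 6(W), all W → L
n=14: reaches L-position 13 → W
n=15: reaches L-position 13 → W
n=16: reaches L-position 13 → W
n=17: only reaches 16(W), 15(W), 14(W), 10(W), all W → L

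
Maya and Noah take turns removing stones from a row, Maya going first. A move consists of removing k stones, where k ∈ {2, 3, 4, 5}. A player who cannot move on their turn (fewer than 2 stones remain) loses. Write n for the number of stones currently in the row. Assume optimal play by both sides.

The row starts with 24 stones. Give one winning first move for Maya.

Work bottom-up. With no move the player to move loses. Otherwise the position is W if at least one move leads to an L position for the opponent, and L if every move leads to a W.
n=0: no move → L
n=1: no move → L
n=2: →0(L), so W
n=3: →1(L), so W
n=4: →1(L), so W
n=5: →1(L), so W
n=6: →1(L), so W
n=7: →5(W), 4(W), 3(W), 2(W) — all W, so L
n=8: →6(W), 5(W), 4(W), 3(W) — all W, so L
n=9: →7(L), so W
n=10: →8(L), so W
n=11: →8(L), so W
n=12: →8(L), so W
n=13: →8(L), so W
n=14: →12(W), 11(W), 10(W), 9(W) — all W, so L
n=15: →13(W), 12(W), 11(W), 10(W) — all W, so L
n=16: →14(L), so W
n=17: →15(L), so W
n=18: →15(L), so W
n=19: →15(L), so W
n=20: →15(L), so W
n=21: →19(W), 18(W), 17(W), 16(W) — all W, so L
n=22: →20(W), 19(W), 18(W), 17(W) — all W, so L
n=23: →21(L), so W
n=24: →22(L), so W
From 24, the L positions reachable in one move are: 22, 21. Any move reaching one of these is winning.

Remove 2, leaving 22.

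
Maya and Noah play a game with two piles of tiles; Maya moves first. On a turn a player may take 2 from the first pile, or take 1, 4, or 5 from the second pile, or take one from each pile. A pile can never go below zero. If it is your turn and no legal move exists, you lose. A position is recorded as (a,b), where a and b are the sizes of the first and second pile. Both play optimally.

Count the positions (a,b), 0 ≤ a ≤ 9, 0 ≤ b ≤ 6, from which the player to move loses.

21

Label each position W (a win for the player to move) or L (a loss). A position with no legal move is L; any other position is W exactly when some move reaches an L, and L when every move reaches a W.
Every move lowers a or b (never raises either), so fill the grid row by row in increasing a, and left to right within a row: each cell's successors are then already labelled.
      b=0  b=1  b=2  b=3  b=4  b=5  b=6
a=0:    L    W    L    W    W    W    W
a=1:    L    W    L    W    W    W    W
a=2:    W    W    W    W    L    W    L
a=3:    W    L    W    L    W    W    W
a=4:    L    W    W    L    W    W    W
a=5:    L    W    L    W    W    W    W
a=6:    W    W    L    W    L    W    W
a=7:    W    L    W    W    L    W    W
a=8:    L    W    W    L    W    W    L
a=9:    L    W    L    W    W    W    W
Cells with no legal move (terminal, hence L): (0,0), (1,0).
The remaining L cells, each justified by listing all of its moves:
(0,2): the only move is to (0,1)(W), a W ⇒ L
(1,2): moves to (1,1)(W), (0,1)(W); every one is W ⇒ L
(2,4): moves to (0,4)(W), (2,3)(W), (2,0)(W), (1,3)(W); every one is W ⇒ L
(2,6): moves to (0,6)(W), (2,5)(W), (2,2)(W), (2,1)(W), (1,5)(W); every one is W ⇒ L
(3,1): moves to (1,1)(W), (3,0)(W), (2,0)(W); every one is W ⇒ L
(3,3): moves to (1,3)(W), (3,2)(W), (2,2)(W); every one is W ⇒ L
(4,0): the only move is to (2,0)(W), a W ⇒ L
(4,3): moves to (2,3)(W), (4,2)(W), (3,2)(W); every one is W ⇒ L
(5,0): the only move is to (3,0)(W), a W ⇒ L
(5,2): moves to (3,2)(W), (5,1)(W), (4,1)(W); every one is W ⇒ L
(6,2): moves to (4,2)(W), (6,1)(W), (5,1)(W); every one is W ⇒ L
(6,4): moves to (4,4)(W), (6,3)(W), (6,0)(W), (5,3)(W); every one is W ⇒ L
(7,1): moves to (5,1)(W), (7,0)(W), (6,0)(W); every one is W ⇒ L
(7,4): moves to (5,4)(W), (7,3)(W), (7,0)(W), (6,3)(W); every one is W ⇒ L
(8,0): the only move is to (6,0)(W), a W ⇒ L
(8,3): moves to (6,3)(W), (8,2)(W), (7,2)(W); every one is W ⇒ L
(8,6): moves to (6,6)(W), (8,5)(W), (8,2)(W), (8,1)(W), (7,5)(W); every one is W ⇒ L
(9,0): the only move is to (7,0)(W), a W ⇒ L
(9,2): moves to (7,2)(W), (9,1)(W), (8,1)(W); every one is W ⇒ L
Every other cell has at least one move into one of the L cells above, so it is W.
L cells per row: a=0: 2, a=1: 2, a=2: 2, a=3: 2, a=4: 2, a=5: 2, a=6: 2, a=7: 2, a=8: 3, a=9: 2; total 21.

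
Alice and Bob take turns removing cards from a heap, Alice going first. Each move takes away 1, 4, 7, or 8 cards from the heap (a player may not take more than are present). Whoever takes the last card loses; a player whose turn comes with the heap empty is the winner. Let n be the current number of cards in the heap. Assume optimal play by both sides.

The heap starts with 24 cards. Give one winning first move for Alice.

Remove 7, leaving 17.

Positions with no move are W. A position that does have a move is losing for the player to move precisely when every available move leads to a winning position for the opponent. Fill in the labels:
n=0: no move; the opponent has just taken the last card and therefore loses → W
n=1: L (sole option 0(W) is W)
n=2: W (go to 1, an L position)
n=3: L (sole option 2(W) is W)
n=4: W (go to 3, an L position)
n=5: W (go to 1, an L position)
n=6: L (options 5(W), 2(W) are all W)
n=7: W (go to 6, an L position)
n=8: W (go to 1, an L position)
n=9: W (go to 1, an L position)
n=10: W (go to 6, an L position)
n=11: W (go to 3, an L position)
n=12: L (options 11(W), 8(W), 5(W), 4(W) are all W)
n=13: W (go to 12, an L position)
n=14: W (go to 6, an L position)
n=15: L (options 14(W), 11(W), 8(W), 7(W) are all W)
n=16: W (go to 15, an L position)
n=17: L (options 16(W), 13(W), 10(W), 9(W) are all W)
n=18: W (go to 17, an L position)
n=19: W (go to 15, an L position)
n=20: W (go to 12, an L position)
n=21: W (go to 17, an L position)
n=22: W (go to 15, an L position)
n=23: W (go to 15, an L position)
n=24: W (go to 17, an L position)
From 24, the L positions reachable in one move are: 17.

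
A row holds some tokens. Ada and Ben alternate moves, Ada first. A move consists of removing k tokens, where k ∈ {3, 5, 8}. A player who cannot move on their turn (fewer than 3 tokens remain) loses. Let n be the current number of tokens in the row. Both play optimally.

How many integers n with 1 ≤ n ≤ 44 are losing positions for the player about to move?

12

Compute win/loss labels from the base case upward. A position with no move is L. Any other position is W if it can reach an L in one move, else L.
n=0: no move → L
n=1: no move → L
n=2: no move → L
n=3: can move to 0, which is L ⇒ W
n=4: can move to 1, which is L ⇒ W
n=5: can move to 2, which is L ⇒ W
n=6: can move to 1, which is L ⇒ W
n=7: can move to 2, which is L ⇒ W
n=8: can move to 0, which is L ⇒ W
n=9: can move to 1, which is L ⇒ W
n=10: can move to 2, which is L ⇒ W
n=11: moves to 8(W), 6(W), 3(W); every one is W ⇒ L
n=12: moves to 9(W), 7(W), 4(W); every one is W ⇒ L
n=13: moves to 10(W), 8(W), 5(W); every one is W ⇒ L
n=14: can move to 11, which is L ⇒ W
n=15: can move to 12, which is L ⇒ W
n=16: can move to 13, which is L ⇒ W
n=17: can move to 12, which is L ⇒ W
n=18: can move to 13, which is L ⇒ W
n=19: can move to 11, which is L ⇒ W
n=20: can move to 12, which is L ⇒ W
n=21: can move to 13, which is L ⇒ W
n=22: moves to 19(W), 17(W), 14(W); every one is W ⇒ L
n=23: moves to 20(W), 18(W), 15(W); every one is W ⇒ L
n=24: moves to 21(W), 19(W), 16(W); every one is W ⇒ L
n=25: can move to 22, which is L ⇒ W
n=26: can move to 23, which is L ⇒ W
n=27: can move to 24, which is L ⇒ W
n=28: can move to 23, which is L ⇒ W
n=29: can move to 24, which is L ⇒ W
n=30: can move to 22, which is L ⇒ W
n=31: can move to 23, which is L ⇒ W
n=32: can move to 24, which is L ⇒ W
n=33: moves to 30(W), 28(W), 25(W); every one is W ⇒ L
n=34: moves to 31(W), 29(W), 26(W); every one is W ⇒ L
n=35: moves to 32(W), 30(W), 27(W); every one is W ⇒ L
n=36: can move to 33, which is L ⇒ W
n=37: can move to 34, which is L ⇒ W
n=38: can move to 35, which is L ⇒ W
n=39: can move to 34, which is L ⇒ W
n=40: can move to 35, which is L ⇒ W
n=41: can move to 33, which is L ⇒ W
n=42: can move to 34, which is L ⇒ W
n=43: can move to 35, which is L ⇒ W
n=44: moves to 41(W), 39(W), 36(W); every one is W ⇒ L
L entries with 1 ≤ n ≤ 44 (n=0 is outside the asked range and is not counted): n = 1, 2, 11, 12, 13, 22, 23, 24, 33, 34, 35, 44; that makes 12.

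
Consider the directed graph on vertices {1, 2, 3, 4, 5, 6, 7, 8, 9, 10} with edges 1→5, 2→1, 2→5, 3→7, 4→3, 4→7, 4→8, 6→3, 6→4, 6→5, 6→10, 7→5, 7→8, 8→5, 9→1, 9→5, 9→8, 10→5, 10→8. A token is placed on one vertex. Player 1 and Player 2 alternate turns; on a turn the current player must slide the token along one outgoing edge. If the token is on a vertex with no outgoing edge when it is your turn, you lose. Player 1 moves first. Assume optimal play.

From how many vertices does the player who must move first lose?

2

Compute win/loss labels from the base case upward. A position with no move is L. Any other position is W if it can reach an L in one move, else L.
Every edge goes from a vertex to one that appears earlier in the order 5, 8, 10, 7, 1, 3, 4, 9, 6, 2, so processing vertices in that order labels each vertex after all of its successors.
5: no outgoing edge → L
8: →5(L), so W
10: →5(L), so W
7: →5(L), so W
1: →5(L), so W
3: →7(W) only, which is W, so L
4: →3(L), so W
9: →5(L), so W
6: →3(L), so W
2: →5(L), so W
The L vertices are 3, 5; that is 2 in all.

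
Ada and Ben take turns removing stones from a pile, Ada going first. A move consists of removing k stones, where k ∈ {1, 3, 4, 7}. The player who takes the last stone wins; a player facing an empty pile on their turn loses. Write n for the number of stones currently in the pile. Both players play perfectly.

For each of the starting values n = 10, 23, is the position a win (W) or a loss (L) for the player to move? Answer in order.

Build the W/L table. Terminal = L. A non-terminal position is W if it has a move to some L; otherwise it is L.
n=0: no move → L
n=1: →0(L), so W
n=2: →1(W) only, which is W, so L
n=3: →2(L), so W
n=4: →0(L), so W
n=5: →2(L), so W
n=6: →2(L), so W
n=7: →0(L), so W
n=8: →7(W), 5(W), 4(W), 1(W) — all W, so L
n=9: →8(L), so W
n=10: →9(W), 7(W), 6(W), 3(W) — all W, so L
n=11: →10(L), so W
n=12: →8(L), so W
n=13: →10(L), so W
n=14: →10(L), so W
n=15: →8(L), so W
n=16: →15(W), 13(W), 12(W), 9(W) — all W, so L
n=17: →16(L), so W
n=18: →17(W), 15(W), 14(W), 11(W) — all W, so L
n=19: →18(L), so W
n=20: →16(L), so W
n=21: →18(L), so W
n=22: →18(L), so W
n=23: →16(L), so W

10: L, 23: W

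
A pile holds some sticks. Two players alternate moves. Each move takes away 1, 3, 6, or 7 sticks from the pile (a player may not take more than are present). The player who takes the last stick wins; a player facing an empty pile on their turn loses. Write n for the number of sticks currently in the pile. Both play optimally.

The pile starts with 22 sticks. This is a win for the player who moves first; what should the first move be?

Remove 6, leaving 16.

Label each position W (a win for the player to move) or L (a loss). A position with no legal move is L; any other position is W exactly when some move reaches an L, and L when every move reaches a W.
n=0: no move → L
n=1: can move to 0, which is L ⇒ W
n=2: the only move is to 1(W), a W ⇒ L
n=3: can move to 2, which is L ⇒ W
n=4: moves to 3(W), 1(W); every one is W ⇒ L
n=5: can move to 4, which is L ⇒ W
n=6: can move to 0, which is L ⇒ W
n=7: can move to 4, which is L ⇒ W
n=8: can move to 2, which is L ⇒ W
n=9: can move to 2, which is L ⇒ W
n=10: can move to 4, which is L ⇒ W
n=11: can move to 4, which is L ⇒ W
n=12: moves to 11(W), 9(W), 6(W), 5(W); every one is W ⇒ L
n=13: can move to 12, which is L ⇒ W
n=14: moves to 13(W), 11(W), 8(W), 7(W); every one is W ⇒ L
n=15: can move to 14, which is L ⇒ W
n=16: moves to 15(W), 13(W), 10(W), 9(W); every one is W ⇒ L
n=17: can move to 16, which is L ⇒ W
n=18: can move to 12, which is L ⇒ W
n=19: can move to 16, which is L ⇒ W
n=20: can move to 14, which is L ⇒ W
n=21: can move to 14, which is L ⇒ W
n=22: can move to 16, which is L ⇒ W
From 22, the L positions reachable in one move are: 16.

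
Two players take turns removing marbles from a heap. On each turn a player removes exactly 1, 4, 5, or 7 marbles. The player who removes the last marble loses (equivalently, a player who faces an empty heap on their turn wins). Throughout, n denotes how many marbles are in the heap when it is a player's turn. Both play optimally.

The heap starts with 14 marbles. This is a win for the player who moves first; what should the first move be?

Remove 5, leaving 9.

Compute win/loss labels from the base case upward. A position with no move is W. Any other position is W if it can reach an L in one move, else L.
n=0: no move; the opponent has just taken the last marble and therefore loses → W
n=1: L (sole option 0(W) is W)
n=2: W (go to 1, an L position)
n=3: L (sole option 2(W) is W)
n=4: W (go to 3, an L position)
n=5: W (go to 1, an L position)
n=6: W (go to 1, an L position)
n=7: W (go to 3, an L position)
n=8: W (go to 3, an L position)
n=9: L (options 8(W), 5(W), 4(W), 2(W) are all W)
n=10: W (go to 9, an L position)
n=11: L (options 10(W), 7(W), 6(W), 4(W) are all W)
n=12: W (go to 11, an L position)
n=13: W (go to 9, an L position)
n=14: W (go to 9, an L position)
From 14, the L positions reachable in one move are: 9.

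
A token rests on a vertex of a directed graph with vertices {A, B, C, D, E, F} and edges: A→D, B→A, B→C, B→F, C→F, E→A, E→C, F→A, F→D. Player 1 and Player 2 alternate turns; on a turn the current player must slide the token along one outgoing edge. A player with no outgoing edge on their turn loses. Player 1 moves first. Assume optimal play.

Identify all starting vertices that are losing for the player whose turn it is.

C, D

Compute win/loss labels from the base case upward. A position with no move is L. Any other position is W if it can reach an L in one move, else L.
Every edge goes from a vertex to one that appears earlier in the order D, A, F, C, E, B, so processing vertices in that order labels each vertex after all of its successors.
D: no outgoing edge → L
A: can move to D, which is L ⇒ W
F: can move to D, which is L ⇒ W
C: the only move is to F(W), a W ⇒ L
E: can move to C, which is L ⇒ W
B: can move to C, which is L ⇒ W
Reading off the rows marked L gives the requested list; there are 2 such vertices.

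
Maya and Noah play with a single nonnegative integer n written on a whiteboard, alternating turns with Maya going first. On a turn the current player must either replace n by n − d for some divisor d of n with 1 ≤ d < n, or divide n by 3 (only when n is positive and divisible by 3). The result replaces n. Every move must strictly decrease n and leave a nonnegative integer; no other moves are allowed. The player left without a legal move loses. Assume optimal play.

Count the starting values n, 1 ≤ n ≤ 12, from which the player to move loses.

5

Use the standard recursion: the mover loses at a terminal position; elsewhere, the mover wins exactly when some move hands the opponent an L position.
n=0: no move → L
n=1: no move → L
n=2: can move to 1, which is L ⇒ W
n=3: can move to 1, which is L ⇒ W
n=4: moves to 2(W), 3(W); every one is W ⇒ L
n=5: can move to 4, which is L ⇒ W
n=6: can move to 4, which is L ⇒ W
n=7: the only move is to 6(W), a W ⇒ L
n=8: can move to 4, which is L ⇒ W
n=9: moves to 3(W), 6(W), 8(W); every one is W ⇒ L
n=10: can move to 9, which is L ⇒ W
n=11: the only move is to 10(W), a W ⇒ L
n=12: can move to 4, which is L ⇒ W
L entries with 1 ≤ n ≤ 12 (n=0 is outside the asked range and is not counted): n = 1, 4, 7, 9, 11; that makes 5.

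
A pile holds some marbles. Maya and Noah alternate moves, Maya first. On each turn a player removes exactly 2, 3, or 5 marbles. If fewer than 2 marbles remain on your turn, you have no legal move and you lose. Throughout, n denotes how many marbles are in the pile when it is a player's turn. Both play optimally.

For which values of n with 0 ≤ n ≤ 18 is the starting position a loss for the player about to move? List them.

0, 1, 7, 8, 14, 15

Classify positions by backward induction: terminal positions (no move available) are L. From any other position, the mover wins iff some move reaches an L.
n=0: no move → L
n=1: no move → L
n=2: reaches L-position 0 → W
n=3: reaches L-position 1 → W
n=4: reaches L-position 1 → W
n=5: reaches L-position 0 → W
n=6: reaches L-position 1 → W
n=7: only reaches 5(W), 4(W), 2(W), all W → L
n=8: only reaches 6(W), 5(W), 3(W), all W → L
n=9: reaches L-position 7 → W
n=10: reaches L-position 8 → W
n=11: reaches L-position 8 → W
n=12: reaches L-position 7 → W
n=13: reaches L-position 8 → W
n=14: only reaches 12(W), 11(W), 9(W), all W → L
n=15: only reaches 13(W), 12(W), 10(W), all W → L
n=16: reaches L-position 14 → W
n=17: reaches L-position 15 → W
n=18: reaches L-position 15 → W
Reading off the rows marked L gives the requested list; there are 6 such values of n.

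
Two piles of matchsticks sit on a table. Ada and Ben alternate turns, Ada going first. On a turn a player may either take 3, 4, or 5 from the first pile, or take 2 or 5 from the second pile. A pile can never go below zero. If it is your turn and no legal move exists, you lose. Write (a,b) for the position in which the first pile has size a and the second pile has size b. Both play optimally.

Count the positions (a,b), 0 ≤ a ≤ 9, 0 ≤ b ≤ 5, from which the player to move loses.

Build the W/L table. Terminal = L. A non-terminal position is W if it has a move to some L; otherwise it is L.
Every move lowers a or b (never raises either), so fill the grid row by row in increasing a, and left to right within a row: each cell's successors are then already labelled.
      b=0  b=1  b=2  b=3  b=4  b=5
a=0:    L    L    W    W    L    W
a=1:    L    L    W    W    L    W
a=2:    L    L    W    W    L    W
a=3:    W    W    L    L    W    W
a=4:    W    W    L    L    W    W
a=5:    W    W    L    L    W    W
a=6:    W    W    W    W    W    L
a=7:    W    W    W    W    W    L
a=8:    L    L    W    W    L    W
a=9:    L    L    W    W    L    W
Cells with no legal move (terminal, hence L): (0,0), (0,1), (1,0), (1,1), (2,0), (2,1).
The remaining L cells, each justified by listing all of its moves:
(0,4): L (sole option (0,2)(W) is W)
(1,4): L (sole option (1,2)(W) is W)
(2,4): L (sole option (2,2)(W) is W)
(3,2): L (options (0,2)(W), (3,0)(W) are all W)
(3,3): L (options (0,3)(W), (3,1)(W) are all W)
(4,2): L (options (1,2)(W), (0,2)(W), (4,0)(W) are all W)
(4,3): L (options (1,3)(W), (0,3)(W), (4,1)(W) are all W)
(5,2): L (options (2,2)(W), (1,2)(W), (0,2)(W), (5,0)(W) are all W)
(5,3): L (options (2,3)(W), (1,3)(W), (0,3)(W), (5,1)(W) are all W)
(6,5): L (options (3,5)(W), (2,5)(W), (1,5)(W), (6,3)(W), (6,0)(W) are all W)
(7,5): L (options (4,5)(W), (3,5)(W), (2,5)(W), (7,3)(W), (7,0)(W) are all W)
(8,0): L (options (5,0)(W), (4,0)(W), (3,0)(W) are all W)
(8,1): L (options (5,1)(W), (4,1)(W), (3,1)(W) are all W)
(8,4): L (options (5,4)(W), (4,4)(W), (3,4)(W), (8,2)(W) are all W)
(9,0): L (options (6,0)(W), (5,0)(W), (4,0)(W) are all W)
(9,1): L (options (6,1)(W), (5,1)(W), (4,1)(W) are all W)
(9,4): L (options (6,4)(W), (5,4)(W), (4,4)(W), (9,2)(W) are all W)
Every other cell has at least one move into one of the L cells above, so it is W.
L cells per row: a=0: 3, a=1: 3, a=2: 3, a=3: 2, a=4: 2, a=5: 2, a=6: 1, a=7: 1, a=8: 3, a=9: 3; total 23.

23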